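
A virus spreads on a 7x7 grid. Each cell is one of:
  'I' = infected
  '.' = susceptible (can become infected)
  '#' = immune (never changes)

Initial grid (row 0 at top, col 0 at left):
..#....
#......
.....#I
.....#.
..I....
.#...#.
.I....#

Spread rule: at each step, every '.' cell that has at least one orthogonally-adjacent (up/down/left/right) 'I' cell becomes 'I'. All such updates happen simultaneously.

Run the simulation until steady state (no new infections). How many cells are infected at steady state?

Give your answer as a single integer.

Answer: 42

Derivation:
Step 0 (initial): 3 infected
Step 1: +8 new -> 11 infected
Step 2: +11 new -> 22 infected
Step 3: +11 new -> 33 infected
Step 4: +6 new -> 39 infected
Step 5: +2 new -> 41 infected
Step 6: +1 new -> 42 infected
Step 7: +0 new -> 42 infected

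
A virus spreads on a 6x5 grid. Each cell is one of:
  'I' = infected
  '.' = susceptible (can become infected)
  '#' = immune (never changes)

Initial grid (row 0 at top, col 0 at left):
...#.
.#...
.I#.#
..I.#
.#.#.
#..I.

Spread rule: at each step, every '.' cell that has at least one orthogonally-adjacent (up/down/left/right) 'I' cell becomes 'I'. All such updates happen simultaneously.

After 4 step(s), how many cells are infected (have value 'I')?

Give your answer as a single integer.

Answer: 20

Derivation:
Step 0 (initial): 3 infected
Step 1: +6 new -> 9 infected
Step 2: +5 new -> 14 infected
Step 3: +3 new -> 17 infected
Step 4: +3 new -> 20 infected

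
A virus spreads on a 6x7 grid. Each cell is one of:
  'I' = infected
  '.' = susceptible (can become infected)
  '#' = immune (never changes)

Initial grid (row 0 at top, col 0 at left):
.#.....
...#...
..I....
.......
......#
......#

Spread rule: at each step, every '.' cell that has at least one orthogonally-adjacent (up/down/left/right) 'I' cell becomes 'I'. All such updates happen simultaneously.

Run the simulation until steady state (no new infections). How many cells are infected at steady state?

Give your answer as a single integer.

Step 0 (initial): 1 infected
Step 1: +4 new -> 5 infected
Step 2: +7 new -> 12 infected
Step 3: +9 new -> 21 infected
Step 4: +9 new -> 30 infected
Step 5: +6 new -> 36 infected
Step 6: +2 new -> 38 infected
Step 7: +0 new -> 38 infected

Answer: 38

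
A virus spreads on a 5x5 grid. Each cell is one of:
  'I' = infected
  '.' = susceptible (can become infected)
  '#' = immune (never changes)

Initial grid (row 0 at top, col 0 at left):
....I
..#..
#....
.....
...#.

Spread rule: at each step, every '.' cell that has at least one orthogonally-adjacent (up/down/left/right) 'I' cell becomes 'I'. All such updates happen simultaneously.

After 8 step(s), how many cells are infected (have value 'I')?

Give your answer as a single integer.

Step 0 (initial): 1 infected
Step 1: +2 new -> 3 infected
Step 2: +3 new -> 6 infected
Step 3: +3 new -> 9 infected
Step 4: +5 new -> 14 infected
Step 5: +3 new -> 17 infected
Step 6: +2 new -> 19 infected
Step 7: +2 new -> 21 infected
Step 8: +1 new -> 22 infected

Answer: 22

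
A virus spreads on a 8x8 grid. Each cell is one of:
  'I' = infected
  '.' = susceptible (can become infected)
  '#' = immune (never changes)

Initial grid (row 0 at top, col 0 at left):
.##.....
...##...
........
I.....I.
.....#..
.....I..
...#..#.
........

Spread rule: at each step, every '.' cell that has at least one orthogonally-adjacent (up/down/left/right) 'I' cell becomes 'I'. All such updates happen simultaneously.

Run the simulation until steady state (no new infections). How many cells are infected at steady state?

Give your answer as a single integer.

Answer: 57

Derivation:
Step 0 (initial): 3 infected
Step 1: +10 new -> 13 infected
Step 2: +15 new -> 28 infected
Step 3: +16 new -> 44 infected
Step 4: +9 new -> 53 infected
Step 5: +3 new -> 56 infected
Step 6: +1 new -> 57 infected
Step 7: +0 new -> 57 infected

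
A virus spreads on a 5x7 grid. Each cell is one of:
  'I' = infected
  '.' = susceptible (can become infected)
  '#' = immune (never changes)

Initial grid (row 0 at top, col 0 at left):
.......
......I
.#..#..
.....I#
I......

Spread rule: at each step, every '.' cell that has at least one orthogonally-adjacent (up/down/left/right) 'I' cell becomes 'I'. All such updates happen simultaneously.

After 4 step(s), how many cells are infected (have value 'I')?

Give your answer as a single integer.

Step 0 (initial): 3 infected
Step 1: +8 new -> 11 infected
Step 2: +8 new -> 19 infected
Step 3: +6 new -> 25 infected
Step 4: +5 new -> 30 infected

Answer: 30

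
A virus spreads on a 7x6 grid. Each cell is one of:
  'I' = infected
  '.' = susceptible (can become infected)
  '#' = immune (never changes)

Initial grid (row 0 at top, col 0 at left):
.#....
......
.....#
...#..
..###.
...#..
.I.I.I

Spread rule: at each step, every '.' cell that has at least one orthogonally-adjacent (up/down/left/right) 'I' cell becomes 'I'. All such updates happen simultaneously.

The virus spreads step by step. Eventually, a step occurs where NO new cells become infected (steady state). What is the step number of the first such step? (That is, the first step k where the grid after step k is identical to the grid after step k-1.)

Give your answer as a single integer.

Step 0 (initial): 3 infected
Step 1: +5 new -> 8 infected
Step 2: +5 new -> 13 infected
Step 3: +3 new -> 16 infected
Step 4: +4 new -> 20 infected
Step 5: +4 new -> 24 infected
Step 6: +4 new -> 28 infected
Step 7: +5 new -> 33 infected
Step 8: +2 new -> 35 infected
Step 9: +0 new -> 35 infected

Answer: 9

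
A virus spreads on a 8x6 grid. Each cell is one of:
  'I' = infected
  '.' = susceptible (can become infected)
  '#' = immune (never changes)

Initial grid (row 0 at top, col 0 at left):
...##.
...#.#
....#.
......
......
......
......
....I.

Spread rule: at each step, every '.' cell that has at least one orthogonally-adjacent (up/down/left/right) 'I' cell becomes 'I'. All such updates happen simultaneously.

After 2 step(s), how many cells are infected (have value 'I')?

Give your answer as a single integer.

Step 0 (initial): 1 infected
Step 1: +3 new -> 4 infected
Step 2: +4 new -> 8 infected

Answer: 8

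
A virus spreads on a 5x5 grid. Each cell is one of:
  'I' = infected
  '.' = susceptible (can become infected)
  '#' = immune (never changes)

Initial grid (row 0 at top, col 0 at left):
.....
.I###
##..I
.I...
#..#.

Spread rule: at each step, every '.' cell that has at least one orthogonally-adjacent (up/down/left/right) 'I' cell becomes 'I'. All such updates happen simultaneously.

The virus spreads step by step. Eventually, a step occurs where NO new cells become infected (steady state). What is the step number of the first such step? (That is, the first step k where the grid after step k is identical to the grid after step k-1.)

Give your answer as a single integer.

Step 0 (initial): 3 infected
Step 1: +7 new -> 10 infected
Step 2: +6 new -> 16 infected
Step 3: +1 new -> 17 infected
Step 4: +1 new -> 18 infected
Step 5: +0 new -> 18 infected

Answer: 5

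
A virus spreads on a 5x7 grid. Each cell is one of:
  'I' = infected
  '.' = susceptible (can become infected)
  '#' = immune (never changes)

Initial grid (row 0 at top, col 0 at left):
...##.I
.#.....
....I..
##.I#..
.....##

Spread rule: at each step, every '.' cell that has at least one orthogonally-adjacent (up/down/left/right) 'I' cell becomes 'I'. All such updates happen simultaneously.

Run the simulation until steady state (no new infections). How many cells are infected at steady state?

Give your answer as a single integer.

Answer: 27

Derivation:
Step 0 (initial): 3 infected
Step 1: +7 new -> 10 infected
Step 2: +7 new -> 17 infected
Step 3: +4 new -> 21 infected
Step 4: +3 new -> 24 infected
Step 5: +2 new -> 26 infected
Step 6: +1 new -> 27 infected
Step 7: +0 new -> 27 infected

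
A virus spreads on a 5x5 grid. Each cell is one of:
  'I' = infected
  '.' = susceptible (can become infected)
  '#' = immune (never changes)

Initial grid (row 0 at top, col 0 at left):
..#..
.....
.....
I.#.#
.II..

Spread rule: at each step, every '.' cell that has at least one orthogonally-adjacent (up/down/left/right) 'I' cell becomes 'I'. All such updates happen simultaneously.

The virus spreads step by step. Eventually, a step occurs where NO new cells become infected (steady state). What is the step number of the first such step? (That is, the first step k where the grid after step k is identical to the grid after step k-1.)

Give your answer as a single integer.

Step 0 (initial): 3 infected
Step 1: +4 new -> 7 infected
Step 2: +4 new -> 11 infected
Step 3: +4 new -> 15 infected
Step 4: +4 new -> 19 infected
Step 5: +2 new -> 21 infected
Step 6: +1 new -> 22 infected
Step 7: +0 new -> 22 infected

Answer: 7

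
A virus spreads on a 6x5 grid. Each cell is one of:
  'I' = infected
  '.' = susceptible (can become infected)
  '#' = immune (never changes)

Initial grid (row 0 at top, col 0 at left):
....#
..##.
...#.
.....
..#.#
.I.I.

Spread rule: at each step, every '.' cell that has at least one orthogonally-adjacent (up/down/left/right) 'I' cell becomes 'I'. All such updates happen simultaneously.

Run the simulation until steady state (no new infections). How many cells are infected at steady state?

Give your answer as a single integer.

Answer: 24

Derivation:
Step 0 (initial): 2 infected
Step 1: +5 new -> 7 infected
Step 2: +3 new -> 10 infected
Step 3: +4 new -> 14 infected
Step 4: +4 new -> 18 infected
Step 5: +3 new -> 21 infected
Step 6: +2 new -> 23 infected
Step 7: +1 new -> 24 infected
Step 8: +0 new -> 24 infected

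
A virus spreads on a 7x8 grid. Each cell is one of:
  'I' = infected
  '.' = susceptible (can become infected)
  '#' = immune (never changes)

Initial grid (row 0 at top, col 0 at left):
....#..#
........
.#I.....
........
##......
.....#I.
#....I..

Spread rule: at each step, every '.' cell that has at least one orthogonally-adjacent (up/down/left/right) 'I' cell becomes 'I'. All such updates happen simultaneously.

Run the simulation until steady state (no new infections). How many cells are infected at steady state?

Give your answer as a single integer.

Answer: 49

Derivation:
Step 0 (initial): 3 infected
Step 1: +7 new -> 10 infected
Step 2: +13 new -> 23 infected
Step 3: +15 new -> 38 infected
Step 4: +7 new -> 45 infected
Step 5: +4 new -> 49 infected
Step 6: +0 new -> 49 infected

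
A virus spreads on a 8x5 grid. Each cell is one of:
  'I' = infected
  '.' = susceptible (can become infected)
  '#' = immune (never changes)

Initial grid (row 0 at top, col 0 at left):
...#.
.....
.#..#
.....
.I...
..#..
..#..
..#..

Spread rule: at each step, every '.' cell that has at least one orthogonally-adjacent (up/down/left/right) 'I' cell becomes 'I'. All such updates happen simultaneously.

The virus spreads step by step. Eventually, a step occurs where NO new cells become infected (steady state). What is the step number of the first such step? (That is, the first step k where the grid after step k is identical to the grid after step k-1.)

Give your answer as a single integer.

Step 0 (initial): 1 infected
Step 1: +4 new -> 5 infected
Step 2: +5 new -> 10 infected
Step 3: +7 new -> 17 infected
Step 4: +7 new -> 24 infected
Step 5: +6 new -> 30 infected
Step 6: +3 new -> 33 infected
Step 7: +1 new -> 34 infected
Step 8: +0 new -> 34 infected

Answer: 8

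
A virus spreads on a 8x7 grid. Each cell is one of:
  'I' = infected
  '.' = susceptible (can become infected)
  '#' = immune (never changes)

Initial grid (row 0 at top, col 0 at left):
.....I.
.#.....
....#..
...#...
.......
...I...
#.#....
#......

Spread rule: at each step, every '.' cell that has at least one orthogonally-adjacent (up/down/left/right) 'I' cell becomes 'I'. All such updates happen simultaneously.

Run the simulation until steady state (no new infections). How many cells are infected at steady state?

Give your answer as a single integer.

Step 0 (initial): 2 infected
Step 1: +7 new -> 9 infected
Step 2: +10 new -> 19 infected
Step 3: +14 new -> 33 infected
Step 4: +11 new -> 44 infected
Step 5: +4 new -> 48 infected
Step 6: +2 new -> 50 infected
Step 7: +0 new -> 50 infected

Answer: 50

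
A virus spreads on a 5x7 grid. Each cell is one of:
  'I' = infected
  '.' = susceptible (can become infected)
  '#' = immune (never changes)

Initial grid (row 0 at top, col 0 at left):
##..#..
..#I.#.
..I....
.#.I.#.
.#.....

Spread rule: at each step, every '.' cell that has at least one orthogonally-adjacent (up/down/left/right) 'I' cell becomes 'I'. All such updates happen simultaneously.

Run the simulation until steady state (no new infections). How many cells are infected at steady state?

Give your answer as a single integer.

Answer: 27

Derivation:
Step 0 (initial): 3 infected
Step 1: +7 new -> 10 infected
Step 2: +6 new -> 16 infected
Step 3: +4 new -> 20 infected
Step 4: +3 new -> 23 infected
Step 5: +2 new -> 25 infected
Step 6: +1 new -> 26 infected
Step 7: +1 new -> 27 infected
Step 8: +0 new -> 27 infected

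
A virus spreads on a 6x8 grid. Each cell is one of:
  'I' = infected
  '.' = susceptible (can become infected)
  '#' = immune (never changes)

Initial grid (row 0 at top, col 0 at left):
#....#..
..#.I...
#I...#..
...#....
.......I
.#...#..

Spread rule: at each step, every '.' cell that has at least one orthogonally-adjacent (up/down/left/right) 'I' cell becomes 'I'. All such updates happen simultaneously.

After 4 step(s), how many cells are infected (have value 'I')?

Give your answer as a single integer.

Step 0 (initial): 3 infected
Step 1: +10 new -> 13 infected
Step 2: +13 new -> 26 infected
Step 3: +8 new -> 34 infected
Step 4: +5 new -> 39 infected

Answer: 39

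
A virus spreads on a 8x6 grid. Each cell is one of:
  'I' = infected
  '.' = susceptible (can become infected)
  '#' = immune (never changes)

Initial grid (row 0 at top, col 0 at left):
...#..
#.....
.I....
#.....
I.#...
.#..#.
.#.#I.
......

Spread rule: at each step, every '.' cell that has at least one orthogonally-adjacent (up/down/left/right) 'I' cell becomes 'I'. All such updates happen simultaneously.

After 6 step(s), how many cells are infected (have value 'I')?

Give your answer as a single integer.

Step 0 (initial): 3 infected
Step 1: +8 new -> 11 infected
Step 2: +8 new -> 19 infected
Step 3: +8 new -> 27 infected
Step 4: +8 new -> 35 infected
Step 5: +4 new -> 39 infected
Step 6: +1 new -> 40 infected

Answer: 40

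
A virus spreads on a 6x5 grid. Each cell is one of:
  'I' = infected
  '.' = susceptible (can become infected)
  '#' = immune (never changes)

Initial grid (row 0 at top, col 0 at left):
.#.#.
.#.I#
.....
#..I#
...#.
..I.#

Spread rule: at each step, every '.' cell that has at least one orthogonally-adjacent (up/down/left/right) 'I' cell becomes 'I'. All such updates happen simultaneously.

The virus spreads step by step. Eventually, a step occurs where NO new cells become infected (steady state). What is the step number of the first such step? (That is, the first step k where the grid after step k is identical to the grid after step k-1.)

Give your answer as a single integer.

Step 0 (initial): 3 infected
Step 1: +6 new -> 9 infected
Step 2: +6 new -> 15 infected
Step 3: +2 new -> 17 infected
Step 4: +1 new -> 18 infected
Step 5: +1 new -> 19 infected
Step 6: +1 new -> 20 infected
Step 7: +0 new -> 20 infected

Answer: 7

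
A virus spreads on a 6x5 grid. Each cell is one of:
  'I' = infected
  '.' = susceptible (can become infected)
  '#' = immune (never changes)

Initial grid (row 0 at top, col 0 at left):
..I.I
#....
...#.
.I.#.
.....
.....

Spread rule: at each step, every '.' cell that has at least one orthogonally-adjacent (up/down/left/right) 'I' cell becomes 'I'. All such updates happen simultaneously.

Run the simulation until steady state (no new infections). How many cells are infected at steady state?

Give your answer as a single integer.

Answer: 27

Derivation:
Step 0 (initial): 3 infected
Step 1: +8 new -> 11 infected
Step 2: +9 new -> 20 infected
Step 3: +4 new -> 24 infected
Step 4: +2 new -> 26 infected
Step 5: +1 new -> 27 infected
Step 6: +0 new -> 27 infected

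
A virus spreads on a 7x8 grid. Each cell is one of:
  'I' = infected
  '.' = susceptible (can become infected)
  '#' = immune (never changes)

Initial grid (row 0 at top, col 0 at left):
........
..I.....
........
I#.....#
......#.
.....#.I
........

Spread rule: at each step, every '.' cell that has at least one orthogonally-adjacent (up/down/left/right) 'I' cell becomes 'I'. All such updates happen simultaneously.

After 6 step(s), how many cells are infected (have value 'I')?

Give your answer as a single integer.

Answer: 52

Derivation:
Step 0 (initial): 3 infected
Step 1: +9 new -> 12 infected
Step 2: +10 new -> 22 infected
Step 3: +9 new -> 31 infected
Step 4: +8 new -> 39 infected
Step 5: +9 new -> 48 infected
Step 6: +4 new -> 52 infected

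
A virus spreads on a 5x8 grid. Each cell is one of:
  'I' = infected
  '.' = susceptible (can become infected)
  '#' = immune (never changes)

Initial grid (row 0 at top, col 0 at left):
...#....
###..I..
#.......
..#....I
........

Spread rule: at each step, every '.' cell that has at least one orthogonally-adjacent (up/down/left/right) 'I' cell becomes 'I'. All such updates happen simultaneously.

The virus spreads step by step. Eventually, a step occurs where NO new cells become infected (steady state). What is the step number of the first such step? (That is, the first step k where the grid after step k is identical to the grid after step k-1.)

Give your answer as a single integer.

Step 0 (initial): 2 infected
Step 1: +7 new -> 9 infected
Step 2: +8 new -> 17 infected
Step 3: +4 new -> 21 infected
Step 4: +3 new -> 24 infected
Step 5: +2 new -> 26 infected
Step 6: +2 new -> 28 infected
Step 7: +2 new -> 30 infected
Step 8: +1 new -> 31 infected
Step 9: +0 new -> 31 infected

Answer: 9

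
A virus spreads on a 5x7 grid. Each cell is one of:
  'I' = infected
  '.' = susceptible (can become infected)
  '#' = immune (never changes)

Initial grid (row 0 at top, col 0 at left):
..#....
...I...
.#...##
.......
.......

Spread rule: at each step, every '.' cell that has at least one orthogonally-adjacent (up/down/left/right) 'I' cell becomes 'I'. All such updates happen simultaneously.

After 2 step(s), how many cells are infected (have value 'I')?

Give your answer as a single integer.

Answer: 11

Derivation:
Step 0 (initial): 1 infected
Step 1: +4 new -> 5 infected
Step 2: +6 new -> 11 infected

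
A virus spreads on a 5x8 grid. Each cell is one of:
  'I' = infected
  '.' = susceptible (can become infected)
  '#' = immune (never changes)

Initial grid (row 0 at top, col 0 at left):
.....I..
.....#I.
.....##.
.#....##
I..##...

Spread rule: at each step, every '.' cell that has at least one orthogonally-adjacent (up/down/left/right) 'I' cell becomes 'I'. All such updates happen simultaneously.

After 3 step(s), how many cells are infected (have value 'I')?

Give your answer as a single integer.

Step 0 (initial): 3 infected
Step 1: +5 new -> 8 infected
Step 2: +6 new -> 14 infected
Step 3: +6 new -> 20 infected

Answer: 20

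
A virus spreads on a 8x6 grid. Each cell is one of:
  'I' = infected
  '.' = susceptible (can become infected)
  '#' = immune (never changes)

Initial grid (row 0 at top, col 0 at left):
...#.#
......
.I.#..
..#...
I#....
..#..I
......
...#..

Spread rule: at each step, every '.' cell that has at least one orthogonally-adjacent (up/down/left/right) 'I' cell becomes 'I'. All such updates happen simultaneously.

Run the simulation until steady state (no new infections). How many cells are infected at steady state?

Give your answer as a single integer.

Answer: 41

Derivation:
Step 0 (initial): 3 infected
Step 1: +9 new -> 12 infected
Step 2: +10 new -> 22 infected
Step 3: +10 new -> 32 infected
Step 4: +7 new -> 39 infected
Step 5: +2 new -> 41 infected
Step 6: +0 new -> 41 infected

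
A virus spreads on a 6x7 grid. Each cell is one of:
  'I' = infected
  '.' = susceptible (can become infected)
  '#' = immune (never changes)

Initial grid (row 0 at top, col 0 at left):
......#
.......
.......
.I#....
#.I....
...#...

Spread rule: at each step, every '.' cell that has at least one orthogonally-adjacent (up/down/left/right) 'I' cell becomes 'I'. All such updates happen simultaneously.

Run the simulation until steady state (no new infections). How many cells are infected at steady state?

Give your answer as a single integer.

Step 0 (initial): 2 infected
Step 1: +5 new -> 7 infected
Step 2: +6 new -> 13 infected
Step 3: +8 new -> 21 infected
Step 4: +7 new -> 28 infected
Step 5: +5 new -> 33 infected
Step 6: +3 new -> 36 infected
Step 7: +2 new -> 38 infected
Step 8: +0 new -> 38 infected

Answer: 38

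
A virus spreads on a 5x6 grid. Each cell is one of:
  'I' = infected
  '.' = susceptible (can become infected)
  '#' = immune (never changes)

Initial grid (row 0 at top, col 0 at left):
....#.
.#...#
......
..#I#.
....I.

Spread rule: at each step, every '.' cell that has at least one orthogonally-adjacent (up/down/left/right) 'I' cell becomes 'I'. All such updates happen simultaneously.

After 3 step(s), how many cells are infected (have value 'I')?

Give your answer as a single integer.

Step 0 (initial): 2 infected
Step 1: +3 new -> 5 infected
Step 2: +5 new -> 10 infected
Step 3: +6 new -> 16 infected

Answer: 16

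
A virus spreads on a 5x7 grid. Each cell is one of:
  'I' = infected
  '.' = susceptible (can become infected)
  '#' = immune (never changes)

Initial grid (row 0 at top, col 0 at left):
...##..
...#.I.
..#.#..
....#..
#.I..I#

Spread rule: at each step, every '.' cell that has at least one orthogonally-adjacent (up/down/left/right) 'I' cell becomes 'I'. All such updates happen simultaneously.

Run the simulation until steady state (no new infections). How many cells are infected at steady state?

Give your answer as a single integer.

Answer: 27

Derivation:
Step 0 (initial): 3 infected
Step 1: +9 new -> 12 infected
Step 2: +5 new -> 17 infected
Step 3: +3 new -> 20 infected
Step 4: +2 new -> 22 infected
Step 5: +3 new -> 25 infected
Step 6: +2 new -> 27 infected
Step 7: +0 new -> 27 infected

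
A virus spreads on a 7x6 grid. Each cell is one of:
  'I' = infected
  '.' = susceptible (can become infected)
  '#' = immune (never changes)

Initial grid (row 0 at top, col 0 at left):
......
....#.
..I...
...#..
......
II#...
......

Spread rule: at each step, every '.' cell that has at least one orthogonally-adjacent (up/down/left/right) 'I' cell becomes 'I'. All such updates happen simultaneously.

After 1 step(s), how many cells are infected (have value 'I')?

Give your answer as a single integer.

Answer: 11

Derivation:
Step 0 (initial): 3 infected
Step 1: +8 new -> 11 infected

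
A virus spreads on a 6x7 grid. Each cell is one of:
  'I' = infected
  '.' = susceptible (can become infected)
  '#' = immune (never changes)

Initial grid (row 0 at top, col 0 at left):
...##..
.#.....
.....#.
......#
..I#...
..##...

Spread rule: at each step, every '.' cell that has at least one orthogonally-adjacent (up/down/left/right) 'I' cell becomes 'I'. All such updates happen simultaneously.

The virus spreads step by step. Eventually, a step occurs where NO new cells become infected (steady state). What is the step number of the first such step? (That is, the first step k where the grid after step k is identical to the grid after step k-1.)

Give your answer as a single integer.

Answer: 9

Derivation:
Step 0 (initial): 1 infected
Step 1: +2 new -> 3 infected
Step 2: +5 new -> 8 infected
Step 3: +6 new -> 14 infected
Step 4: +6 new -> 20 infected
Step 5: +5 new -> 25 infected
Step 6: +4 new -> 29 infected
Step 7: +3 new -> 32 infected
Step 8: +2 new -> 34 infected
Step 9: +0 new -> 34 infected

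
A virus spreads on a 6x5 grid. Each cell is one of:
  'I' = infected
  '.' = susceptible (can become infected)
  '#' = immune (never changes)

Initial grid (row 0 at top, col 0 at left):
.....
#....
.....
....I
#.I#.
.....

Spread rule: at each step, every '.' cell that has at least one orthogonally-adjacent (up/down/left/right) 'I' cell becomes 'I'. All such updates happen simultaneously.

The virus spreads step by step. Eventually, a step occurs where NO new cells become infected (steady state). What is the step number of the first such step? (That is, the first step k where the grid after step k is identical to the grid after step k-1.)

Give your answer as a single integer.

Answer: 7

Derivation:
Step 0 (initial): 2 infected
Step 1: +6 new -> 8 infected
Step 2: +7 new -> 15 infected
Step 3: +6 new -> 21 infected
Step 4: +4 new -> 25 infected
Step 5: +1 new -> 26 infected
Step 6: +1 new -> 27 infected
Step 7: +0 new -> 27 infected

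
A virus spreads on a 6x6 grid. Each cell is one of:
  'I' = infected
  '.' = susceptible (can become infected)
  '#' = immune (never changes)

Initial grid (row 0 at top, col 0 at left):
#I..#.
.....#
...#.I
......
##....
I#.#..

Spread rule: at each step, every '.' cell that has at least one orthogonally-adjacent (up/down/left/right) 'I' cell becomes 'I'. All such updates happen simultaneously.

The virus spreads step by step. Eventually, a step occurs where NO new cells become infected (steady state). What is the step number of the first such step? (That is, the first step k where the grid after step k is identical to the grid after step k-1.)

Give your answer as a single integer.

Answer: 7

Derivation:
Step 0 (initial): 3 infected
Step 1: +4 new -> 7 infected
Step 2: +7 new -> 14 infected
Step 3: +7 new -> 21 infected
Step 4: +4 new -> 25 infected
Step 5: +1 new -> 26 infected
Step 6: +1 new -> 27 infected
Step 7: +0 new -> 27 infected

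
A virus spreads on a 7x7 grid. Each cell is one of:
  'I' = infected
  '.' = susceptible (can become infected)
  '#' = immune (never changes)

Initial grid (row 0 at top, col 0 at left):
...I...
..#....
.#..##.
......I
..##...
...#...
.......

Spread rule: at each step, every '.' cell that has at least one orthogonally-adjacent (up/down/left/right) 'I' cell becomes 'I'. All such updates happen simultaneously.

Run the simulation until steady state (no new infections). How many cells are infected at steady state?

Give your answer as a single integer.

Answer: 42

Derivation:
Step 0 (initial): 2 infected
Step 1: +6 new -> 8 infected
Step 2: +8 new -> 16 infected
Step 3: +9 new -> 25 infected
Step 4: +4 new -> 29 infected
Step 5: +3 new -> 32 infected
Step 6: +3 new -> 35 infected
Step 7: +3 new -> 38 infected
Step 8: +3 new -> 41 infected
Step 9: +1 new -> 42 infected
Step 10: +0 new -> 42 infected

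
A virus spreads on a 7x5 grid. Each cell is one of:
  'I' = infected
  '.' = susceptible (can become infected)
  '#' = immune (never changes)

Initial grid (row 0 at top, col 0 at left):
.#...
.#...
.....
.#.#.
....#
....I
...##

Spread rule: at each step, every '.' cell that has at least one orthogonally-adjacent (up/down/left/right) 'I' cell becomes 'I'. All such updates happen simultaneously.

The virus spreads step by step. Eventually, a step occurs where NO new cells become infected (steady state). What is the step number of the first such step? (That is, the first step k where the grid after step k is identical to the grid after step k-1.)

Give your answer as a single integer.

Answer: 10

Derivation:
Step 0 (initial): 1 infected
Step 1: +1 new -> 2 infected
Step 2: +2 new -> 4 infected
Step 3: +3 new -> 7 infected
Step 4: +4 new -> 11 infected
Step 5: +3 new -> 14 infected
Step 6: +4 new -> 18 infected
Step 7: +4 new -> 22 infected
Step 8: +4 new -> 26 infected
Step 9: +2 new -> 28 infected
Step 10: +0 new -> 28 infected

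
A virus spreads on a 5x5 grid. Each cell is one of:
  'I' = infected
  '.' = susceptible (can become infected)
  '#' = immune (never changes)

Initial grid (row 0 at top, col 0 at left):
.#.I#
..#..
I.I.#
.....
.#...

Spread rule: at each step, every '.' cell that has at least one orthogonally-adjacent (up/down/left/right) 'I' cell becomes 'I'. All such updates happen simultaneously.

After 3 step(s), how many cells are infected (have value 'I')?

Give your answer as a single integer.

Answer: 19

Derivation:
Step 0 (initial): 3 infected
Step 1: +7 new -> 10 infected
Step 2: +7 new -> 17 infected
Step 3: +2 new -> 19 infected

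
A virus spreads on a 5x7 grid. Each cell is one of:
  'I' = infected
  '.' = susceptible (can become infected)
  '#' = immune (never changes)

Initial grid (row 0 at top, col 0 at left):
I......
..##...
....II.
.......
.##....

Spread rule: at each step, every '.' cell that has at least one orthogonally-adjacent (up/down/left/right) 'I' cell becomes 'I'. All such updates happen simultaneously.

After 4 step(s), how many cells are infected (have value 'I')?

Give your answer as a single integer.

Answer: 31

Derivation:
Step 0 (initial): 3 infected
Step 1: +8 new -> 11 infected
Step 2: +11 new -> 22 infected
Step 3: +7 new -> 29 infected
Step 4: +2 new -> 31 infected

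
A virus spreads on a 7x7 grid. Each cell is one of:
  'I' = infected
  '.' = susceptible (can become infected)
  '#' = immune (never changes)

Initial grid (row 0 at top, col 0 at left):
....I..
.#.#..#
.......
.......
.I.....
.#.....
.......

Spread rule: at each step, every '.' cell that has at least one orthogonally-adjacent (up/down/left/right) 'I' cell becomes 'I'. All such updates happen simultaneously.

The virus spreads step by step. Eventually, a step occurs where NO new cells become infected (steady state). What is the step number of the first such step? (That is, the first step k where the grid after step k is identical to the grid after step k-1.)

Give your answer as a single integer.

Answer: 8

Derivation:
Step 0 (initial): 2 infected
Step 1: +6 new -> 8 infected
Step 2: +10 new -> 18 infected
Step 3: +12 new -> 30 infected
Step 4: +8 new -> 38 infected
Step 5: +4 new -> 42 infected
Step 6: +2 new -> 44 infected
Step 7: +1 new -> 45 infected
Step 8: +0 new -> 45 infected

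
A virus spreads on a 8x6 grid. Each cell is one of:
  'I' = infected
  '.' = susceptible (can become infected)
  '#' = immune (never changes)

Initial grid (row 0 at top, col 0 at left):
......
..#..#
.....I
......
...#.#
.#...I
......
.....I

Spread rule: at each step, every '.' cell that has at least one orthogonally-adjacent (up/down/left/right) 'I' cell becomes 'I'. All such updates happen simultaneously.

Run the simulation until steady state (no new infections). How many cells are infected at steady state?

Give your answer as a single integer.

Answer: 43

Derivation:
Step 0 (initial): 3 infected
Step 1: +5 new -> 8 infected
Step 2: +7 new -> 15 infected
Step 3: +7 new -> 22 infected
Step 4: +7 new -> 29 infected
Step 5: +7 new -> 36 infected
Step 6: +5 new -> 41 infected
Step 7: +2 new -> 43 infected
Step 8: +0 new -> 43 infected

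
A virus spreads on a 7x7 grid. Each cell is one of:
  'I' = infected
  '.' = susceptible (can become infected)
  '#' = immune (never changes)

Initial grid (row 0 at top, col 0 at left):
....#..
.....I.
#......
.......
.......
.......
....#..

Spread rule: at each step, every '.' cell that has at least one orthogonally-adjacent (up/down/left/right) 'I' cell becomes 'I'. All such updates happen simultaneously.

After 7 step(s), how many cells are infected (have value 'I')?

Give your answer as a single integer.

Step 0 (initial): 1 infected
Step 1: +4 new -> 5 infected
Step 2: +5 new -> 10 infected
Step 3: +6 new -> 16 infected
Step 4: +7 new -> 23 infected
Step 5: +8 new -> 31 infected
Step 6: +5 new -> 36 infected
Step 7: +4 new -> 40 infected

Answer: 40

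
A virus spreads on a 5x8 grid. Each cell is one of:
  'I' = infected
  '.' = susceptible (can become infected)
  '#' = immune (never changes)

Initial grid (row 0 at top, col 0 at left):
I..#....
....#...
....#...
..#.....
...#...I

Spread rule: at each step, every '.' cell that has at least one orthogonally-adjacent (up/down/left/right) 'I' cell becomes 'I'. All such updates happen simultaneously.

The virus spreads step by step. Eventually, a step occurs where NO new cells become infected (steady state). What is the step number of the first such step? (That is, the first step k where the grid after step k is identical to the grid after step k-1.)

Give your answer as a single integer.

Step 0 (initial): 2 infected
Step 1: +4 new -> 6 infected
Step 2: +6 new -> 12 infected
Step 3: +7 new -> 19 infected
Step 4: +8 new -> 27 infected
Step 5: +5 new -> 32 infected
Step 6: +2 new -> 34 infected
Step 7: +1 new -> 35 infected
Step 8: +0 new -> 35 infected

Answer: 8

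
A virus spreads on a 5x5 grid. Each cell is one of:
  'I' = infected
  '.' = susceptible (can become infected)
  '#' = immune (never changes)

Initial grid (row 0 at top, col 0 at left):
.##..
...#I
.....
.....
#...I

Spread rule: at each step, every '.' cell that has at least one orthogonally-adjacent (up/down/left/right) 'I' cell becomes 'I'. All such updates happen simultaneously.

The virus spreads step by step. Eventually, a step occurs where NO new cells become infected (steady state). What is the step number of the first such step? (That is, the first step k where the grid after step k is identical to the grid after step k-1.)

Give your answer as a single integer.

Answer: 8

Derivation:
Step 0 (initial): 2 infected
Step 1: +4 new -> 6 infected
Step 2: +4 new -> 10 infected
Step 3: +3 new -> 13 infected
Step 4: +3 new -> 16 infected
Step 5: +3 new -> 19 infected
Step 6: +1 new -> 20 infected
Step 7: +1 new -> 21 infected
Step 8: +0 new -> 21 infected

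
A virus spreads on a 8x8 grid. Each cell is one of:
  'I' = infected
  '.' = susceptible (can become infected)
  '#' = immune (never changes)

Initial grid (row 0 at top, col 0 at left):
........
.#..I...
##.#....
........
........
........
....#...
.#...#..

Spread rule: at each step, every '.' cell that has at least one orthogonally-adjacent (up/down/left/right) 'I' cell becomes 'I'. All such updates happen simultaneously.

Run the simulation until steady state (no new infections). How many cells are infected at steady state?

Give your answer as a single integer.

Step 0 (initial): 1 infected
Step 1: +4 new -> 5 infected
Step 2: +6 new -> 11 infected
Step 3: +8 new -> 19 infected
Step 4: +8 new -> 27 infected
Step 5: +7 new -> 34 infected
Step 6: +8 new -> 42 infected
Step 7: +6 new -> 48 infected
Step 8: +6 new -> 54 infected
Step 9: +2 new -> 56 infected
Step 10: +1 new -> 57 infected
Step 11: +0 new -> 57 infected

Answer: 57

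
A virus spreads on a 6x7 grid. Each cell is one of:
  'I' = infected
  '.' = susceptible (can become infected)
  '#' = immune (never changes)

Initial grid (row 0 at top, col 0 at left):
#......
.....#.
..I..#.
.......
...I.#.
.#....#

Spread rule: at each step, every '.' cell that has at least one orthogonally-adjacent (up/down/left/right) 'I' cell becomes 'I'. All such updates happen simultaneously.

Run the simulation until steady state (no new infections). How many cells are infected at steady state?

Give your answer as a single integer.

Step 0 (initial): 2 infected
Step 1: +8 new -> 10 infected
Step 2: +10 new -> 20 infected
Step 3: +8 new -> 28 infected
Step 4: +3 new -> 31 infected
Step 5: +3 new -> 34 infected
Step 6: +2 new -> 36 infected
Step 7: +0 new -> 36 infected

Answer: 36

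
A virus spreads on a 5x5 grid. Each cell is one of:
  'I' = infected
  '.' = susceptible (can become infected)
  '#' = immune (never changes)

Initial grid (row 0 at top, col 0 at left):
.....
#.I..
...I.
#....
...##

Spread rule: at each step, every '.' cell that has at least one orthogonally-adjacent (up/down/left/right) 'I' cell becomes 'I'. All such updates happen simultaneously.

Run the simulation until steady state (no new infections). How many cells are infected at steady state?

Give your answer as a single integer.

Answer: 21

Derivation:
Step 0 (initial): 2 infected
Step 1: +6 new -> 8 infected
Step 2: +6 new -> 14 infected
Step 3: +5 new -> 19 infected
Step 4: +1 new -> 20 infected
Step 5: +1 new -> 21 infected
Step 6: +0 new -> 21 infected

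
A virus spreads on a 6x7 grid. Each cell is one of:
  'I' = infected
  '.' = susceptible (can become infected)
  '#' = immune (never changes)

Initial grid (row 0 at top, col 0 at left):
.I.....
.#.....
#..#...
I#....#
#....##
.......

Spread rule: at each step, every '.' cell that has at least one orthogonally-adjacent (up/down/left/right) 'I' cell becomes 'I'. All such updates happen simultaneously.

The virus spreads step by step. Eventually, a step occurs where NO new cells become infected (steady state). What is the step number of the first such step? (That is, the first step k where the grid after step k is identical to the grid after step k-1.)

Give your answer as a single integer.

Answer: 11

Derivation:
Step 0 (initial): 2 infected
Step 1: +2 new -> 4 infected
Step 2: +3 new -> 7 infected
Step 3: +3 new -> 10 infected
Step 4: +4 new -> 14 infected
Step 5: +5 new -> 19 infected
Step 6: +6 new -> 25 infected
Step 7: +5 new -> 30 infected
Step 8: +2 new -> 32 infected
Step 9: +1 new -> 33 infected
Step 10: +1 new -> 34 infected
Step 11: +0 new -> 34 infected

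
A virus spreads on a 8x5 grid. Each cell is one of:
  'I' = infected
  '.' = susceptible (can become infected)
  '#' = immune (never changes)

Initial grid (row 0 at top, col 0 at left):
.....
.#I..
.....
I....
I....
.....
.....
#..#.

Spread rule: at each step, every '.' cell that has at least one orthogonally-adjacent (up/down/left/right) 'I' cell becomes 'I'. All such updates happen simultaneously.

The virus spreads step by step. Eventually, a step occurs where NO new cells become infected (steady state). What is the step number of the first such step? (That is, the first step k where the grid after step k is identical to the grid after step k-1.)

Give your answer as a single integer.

Answer: 8

Derivation:
Step 0 (initial): 3 infected
Step 1: +7 new -> 10 infected
Step 2: +10 new -> 20 infected
Step 3: +7 new -> 27 infected
Step 4: +5 new -> 32 infected
Step 5: +3 new -> 35 infected
Step 6: +1 new -> 36 infected
Step 7: +1 new -> 37 infected
Step 8: +0 new -> 37 infected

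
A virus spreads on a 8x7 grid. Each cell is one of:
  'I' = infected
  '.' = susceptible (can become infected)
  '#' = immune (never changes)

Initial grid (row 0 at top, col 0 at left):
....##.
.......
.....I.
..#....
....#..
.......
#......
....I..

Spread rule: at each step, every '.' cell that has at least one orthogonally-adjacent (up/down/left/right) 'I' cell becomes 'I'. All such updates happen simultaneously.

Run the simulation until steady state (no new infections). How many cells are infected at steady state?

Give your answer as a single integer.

Step 0 (initial): 2 infected
Step 1: +7 new -> 9 infected
Step 2: +11 new -> 20 infected
Step 3: +10 new -> 30 infected
Step 4: +8 new -> 38 infected
Step 5: +6 new -> 44 infected
Step 6: +5 new -> 49 infected
Step 7: +2 new -> 51 infected
Step 8: +0 new -> 51 infected

Answer: 51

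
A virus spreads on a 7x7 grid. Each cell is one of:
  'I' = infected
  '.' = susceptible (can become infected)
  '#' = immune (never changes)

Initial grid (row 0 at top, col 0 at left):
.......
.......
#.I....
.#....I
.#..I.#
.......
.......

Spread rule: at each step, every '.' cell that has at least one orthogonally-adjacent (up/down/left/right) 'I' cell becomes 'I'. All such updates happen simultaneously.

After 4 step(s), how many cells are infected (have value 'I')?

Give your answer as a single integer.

Answer: 40

Derivation:
Step 0 (initial): 3 infected
Step 1: +10 new -> 13 infected
Step 2: +11 new -> 24 infected
Step 3: +10 new -> 34 infected
Step 4: +6 new -> 40 infected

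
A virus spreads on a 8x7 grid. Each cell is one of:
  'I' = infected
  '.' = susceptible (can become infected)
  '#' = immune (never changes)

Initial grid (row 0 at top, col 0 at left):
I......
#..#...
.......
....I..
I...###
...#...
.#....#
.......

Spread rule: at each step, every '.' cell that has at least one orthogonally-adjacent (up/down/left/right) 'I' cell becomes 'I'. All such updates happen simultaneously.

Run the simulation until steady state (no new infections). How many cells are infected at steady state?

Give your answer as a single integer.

Answer: 48

Derivation:
Step 0 (initial): 3 infected
Step 1: +7 new -> 10 infected
Step 2: +13 new -> 23 infected
Step 3: +9 new -> 32 infected
Step 4: +4 new -> 36 infected
Step 5: +3 new -> 39 infected
Step 6: +2 new -> 41 infected
Step 7: +3 new -> 44 infected
Step 8: +2 new -> 46 infected
Step 9: +2 new -> 48 infected
Step 10: +0 new -> 48 infected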